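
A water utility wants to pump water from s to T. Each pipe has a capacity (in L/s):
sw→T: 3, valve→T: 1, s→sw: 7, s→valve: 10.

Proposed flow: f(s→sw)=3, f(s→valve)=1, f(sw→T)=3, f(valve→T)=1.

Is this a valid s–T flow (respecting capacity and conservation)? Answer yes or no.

Yes

Every edge has 0 ≤ f(e) ≤ cap(e).
At each intermediate node, inflow equals outflow.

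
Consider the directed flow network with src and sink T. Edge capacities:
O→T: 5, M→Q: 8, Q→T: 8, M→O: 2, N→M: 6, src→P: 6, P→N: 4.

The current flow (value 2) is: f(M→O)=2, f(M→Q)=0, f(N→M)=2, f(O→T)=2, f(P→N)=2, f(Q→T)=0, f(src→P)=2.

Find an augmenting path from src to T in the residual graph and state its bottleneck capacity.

Residual along src→P→N→M→Q→T: src→P: 4, P→N: 2, N→M: 4, M→Q: 8, Q→T: 8.
Bottleneck = min = 2.

src→P→N→M→Q→T, bottleneck 2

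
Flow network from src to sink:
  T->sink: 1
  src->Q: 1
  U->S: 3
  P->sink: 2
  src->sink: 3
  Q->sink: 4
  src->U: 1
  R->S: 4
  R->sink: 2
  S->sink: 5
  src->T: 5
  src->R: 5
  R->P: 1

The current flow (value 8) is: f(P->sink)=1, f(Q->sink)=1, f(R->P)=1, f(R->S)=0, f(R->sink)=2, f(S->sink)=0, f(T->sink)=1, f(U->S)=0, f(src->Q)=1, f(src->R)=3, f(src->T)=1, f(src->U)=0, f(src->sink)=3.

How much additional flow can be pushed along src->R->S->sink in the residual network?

2

Residual capacities along the path: src->R: 2, R->S: 4, S->sink: 5.
Minimum is 2.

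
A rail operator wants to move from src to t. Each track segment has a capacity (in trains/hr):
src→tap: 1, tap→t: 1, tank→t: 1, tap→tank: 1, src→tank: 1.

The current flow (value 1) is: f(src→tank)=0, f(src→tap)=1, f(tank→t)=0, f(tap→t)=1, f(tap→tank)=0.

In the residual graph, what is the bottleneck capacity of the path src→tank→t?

1

Residual capacities along the path: src→tank: 1, tank→t: 1.
Minimum is 1.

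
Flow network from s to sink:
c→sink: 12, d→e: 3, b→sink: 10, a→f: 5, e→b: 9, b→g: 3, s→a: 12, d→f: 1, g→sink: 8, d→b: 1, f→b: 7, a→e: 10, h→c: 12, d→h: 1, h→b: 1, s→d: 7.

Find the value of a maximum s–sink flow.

14

Augment s→d→b→sink: bottleneck 1. Total 1.
Augment s→a→f→b→sink: bottleneck 5. Total 6.
Augment s→a→e→b→sink: bottleneck 4. Total 10.
Augment s→d→h→c→sink: bottleneck 1. Total 11.
Augment s→a→e→b→g→sink: bottleneck 3. Total 14.
No augmenting path remains in the residual graph.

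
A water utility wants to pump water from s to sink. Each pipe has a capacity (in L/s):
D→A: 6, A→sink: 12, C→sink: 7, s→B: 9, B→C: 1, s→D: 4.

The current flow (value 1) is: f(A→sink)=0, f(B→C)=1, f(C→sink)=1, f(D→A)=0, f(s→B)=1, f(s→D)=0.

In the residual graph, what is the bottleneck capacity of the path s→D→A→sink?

4

Residual capacities along the path: s→D: 4, D→A: 6, A→sink: 12.
Minimum is 4.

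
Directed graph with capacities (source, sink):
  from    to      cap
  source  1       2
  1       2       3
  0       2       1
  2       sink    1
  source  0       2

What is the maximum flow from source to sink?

1

Augment source->1->2->sink: bottleneck 1. Total 1.
No augmenting path remains in the residual graph.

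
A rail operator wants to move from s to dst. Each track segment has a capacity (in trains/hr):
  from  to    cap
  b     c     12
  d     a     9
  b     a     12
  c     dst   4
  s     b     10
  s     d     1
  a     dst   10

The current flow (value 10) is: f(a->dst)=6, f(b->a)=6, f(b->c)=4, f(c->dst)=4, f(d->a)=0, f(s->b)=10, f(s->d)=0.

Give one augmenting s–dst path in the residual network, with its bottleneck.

s->d->a->dst, bottleneck 1

Residual along s->d->a->dst: s->d: 1, d->a: 9, a->dst: 4.
Bottleneck = min = 1.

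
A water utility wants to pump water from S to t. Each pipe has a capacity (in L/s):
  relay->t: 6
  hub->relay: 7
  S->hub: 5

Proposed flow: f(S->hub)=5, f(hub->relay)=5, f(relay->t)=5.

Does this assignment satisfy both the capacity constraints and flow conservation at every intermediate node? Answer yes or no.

Every edge has 0 ≤ f(e) ≤ cap(e).
At each intermediate node, inflow equals outflow.

Yes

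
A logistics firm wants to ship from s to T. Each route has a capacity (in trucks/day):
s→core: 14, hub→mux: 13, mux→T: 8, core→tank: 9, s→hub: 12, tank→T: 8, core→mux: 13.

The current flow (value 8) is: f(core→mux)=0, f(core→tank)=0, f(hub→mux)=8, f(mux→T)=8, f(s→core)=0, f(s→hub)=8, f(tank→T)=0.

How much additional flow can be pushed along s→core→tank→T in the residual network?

Residual capacities along the path: s→core: 14, core→tank: 9, tank→T: 8.
Minimum is 8.

8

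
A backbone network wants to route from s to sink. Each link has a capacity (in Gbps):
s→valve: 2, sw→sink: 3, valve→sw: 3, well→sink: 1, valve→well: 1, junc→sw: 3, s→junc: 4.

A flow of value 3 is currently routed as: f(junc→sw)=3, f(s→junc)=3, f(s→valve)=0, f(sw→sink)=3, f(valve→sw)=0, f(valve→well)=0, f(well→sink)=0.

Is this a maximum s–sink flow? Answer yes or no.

Residual path s→valve→well→sink has bottleneck 1 > 0.
Pushing 1 along it raises the flow to 4, so the given flow is not maximum.

No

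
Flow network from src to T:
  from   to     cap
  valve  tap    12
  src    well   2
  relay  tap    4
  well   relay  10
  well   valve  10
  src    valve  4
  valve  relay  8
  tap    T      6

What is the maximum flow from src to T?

6

Augment src->valve->tap->T: bottleneck 4. Total 4.
Augment src->well->valve->tap->T: bottleneck 2. Total 6.
No augmenting path remains in the residual graph.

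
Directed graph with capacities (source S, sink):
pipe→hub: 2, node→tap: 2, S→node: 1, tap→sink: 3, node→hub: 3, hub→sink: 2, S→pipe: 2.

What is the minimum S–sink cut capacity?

3

Max flow = 3 (via 2 augmenting paths).
In the residual at optimum, the set reachable from S is {S}.
Cut edges: S→node (cap 1), S→pipe (cap 2). Sum = 3.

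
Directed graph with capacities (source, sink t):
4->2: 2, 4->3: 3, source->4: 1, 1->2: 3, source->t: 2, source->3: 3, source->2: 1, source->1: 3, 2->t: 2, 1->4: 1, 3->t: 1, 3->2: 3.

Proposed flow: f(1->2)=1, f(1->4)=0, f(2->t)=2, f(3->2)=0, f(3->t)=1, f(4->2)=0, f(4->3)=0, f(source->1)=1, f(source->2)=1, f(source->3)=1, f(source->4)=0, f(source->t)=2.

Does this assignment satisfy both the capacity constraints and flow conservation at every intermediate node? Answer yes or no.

Yes

Every edge has 0 ≤ f(e) ≤ cap(e).
At each intermediate node, inflow equals outflow.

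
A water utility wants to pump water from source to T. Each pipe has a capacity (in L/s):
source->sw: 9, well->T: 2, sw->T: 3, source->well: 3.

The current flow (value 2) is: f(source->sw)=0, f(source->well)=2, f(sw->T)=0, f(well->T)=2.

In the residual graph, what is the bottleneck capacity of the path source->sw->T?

3

Residual capacities along the path: source->sw: 9, sw->T: 3.
Minimum is 3.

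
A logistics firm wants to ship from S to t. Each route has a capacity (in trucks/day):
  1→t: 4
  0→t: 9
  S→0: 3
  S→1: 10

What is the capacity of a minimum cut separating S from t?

7

Max flow = 7 (via 2 augmenting paths).
In the residual at optimum, the set reachable from S is {1, S}.
Cut edges: S→0 (cap 3), 1→t (cap 4). Sum = 7.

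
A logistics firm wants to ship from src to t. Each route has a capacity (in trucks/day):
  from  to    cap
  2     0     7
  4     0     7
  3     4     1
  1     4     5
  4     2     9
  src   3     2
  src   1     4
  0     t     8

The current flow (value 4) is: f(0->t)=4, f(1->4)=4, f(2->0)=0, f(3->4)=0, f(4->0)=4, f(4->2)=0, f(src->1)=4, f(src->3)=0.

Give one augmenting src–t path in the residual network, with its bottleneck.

Residual along src->3->4->0->t: src->3: 2, 3->4: 1, 4->0: 3, 0->t: 4.
Bottleneck = min = 1.

src->3->4->0->t, bottleneck 1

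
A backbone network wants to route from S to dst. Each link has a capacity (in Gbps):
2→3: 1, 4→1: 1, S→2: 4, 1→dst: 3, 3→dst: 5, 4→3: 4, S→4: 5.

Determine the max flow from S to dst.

6

Augment S→4→1→dst: bottleneck 1. Total 1.
Augment S→4→3→dst: bottleneck 4. Total 5.
Augment S→2→3→dst: bottleneck 1. Total 6.
No augmenting path remains in the residual graph.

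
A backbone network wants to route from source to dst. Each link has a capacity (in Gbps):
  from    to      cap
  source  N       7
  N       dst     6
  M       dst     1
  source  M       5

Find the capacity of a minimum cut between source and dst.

Max flow = 7 (via 2 augmenting paths).
In the residual at optimum, the set reachable from source is {M, N, source}.
Cut edges: N->dst (cap 6), M->dst (cap 1). Sum = 7.

7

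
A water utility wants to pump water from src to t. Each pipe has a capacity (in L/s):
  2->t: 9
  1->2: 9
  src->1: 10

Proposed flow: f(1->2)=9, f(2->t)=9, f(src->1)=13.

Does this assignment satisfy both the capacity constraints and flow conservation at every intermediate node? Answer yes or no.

Capacity violated on src->1: flow 13 > capacity 10.

No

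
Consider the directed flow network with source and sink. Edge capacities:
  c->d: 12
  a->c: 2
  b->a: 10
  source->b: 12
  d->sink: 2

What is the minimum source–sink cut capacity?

2

Max flow = 2 (via 1 augmenting path).
In the residual at optimum, the set reachable from source is {a, b, source}.
Cut edges: a->c (cap 2). Sum = 2.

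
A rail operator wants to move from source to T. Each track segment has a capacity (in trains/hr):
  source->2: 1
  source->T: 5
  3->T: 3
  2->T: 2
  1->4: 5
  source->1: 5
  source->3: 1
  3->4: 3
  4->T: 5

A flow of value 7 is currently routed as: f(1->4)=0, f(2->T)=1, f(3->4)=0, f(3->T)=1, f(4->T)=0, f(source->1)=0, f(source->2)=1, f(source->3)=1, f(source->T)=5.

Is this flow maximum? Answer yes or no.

No

Residual path source->1->4->T has bottleneck 5 > 0.
Pushing 5 along it raises the flow to 12, so the given flow is not maximum.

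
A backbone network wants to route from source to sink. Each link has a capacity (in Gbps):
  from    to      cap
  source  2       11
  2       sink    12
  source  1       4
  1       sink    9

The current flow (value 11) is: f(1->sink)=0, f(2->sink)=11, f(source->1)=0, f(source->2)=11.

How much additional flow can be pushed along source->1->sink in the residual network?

Residual capacities along the path: source->1: 4, 1->sink: 9.
Minimum is 4.

4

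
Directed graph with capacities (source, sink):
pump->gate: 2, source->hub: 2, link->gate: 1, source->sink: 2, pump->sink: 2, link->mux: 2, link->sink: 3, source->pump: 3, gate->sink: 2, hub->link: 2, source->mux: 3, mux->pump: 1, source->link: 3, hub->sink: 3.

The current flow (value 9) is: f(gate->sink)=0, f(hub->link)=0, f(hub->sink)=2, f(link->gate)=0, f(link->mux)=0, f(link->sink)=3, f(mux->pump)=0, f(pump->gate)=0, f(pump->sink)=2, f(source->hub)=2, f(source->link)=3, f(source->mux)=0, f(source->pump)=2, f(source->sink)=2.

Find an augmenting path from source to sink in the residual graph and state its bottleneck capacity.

source->pump->gate->sink, bottleneck 1

Residual along source->pump->gate->sink: source->pump: 1, pump->gate: 2, gate->sink: 2.
Bottleneck = min = 1.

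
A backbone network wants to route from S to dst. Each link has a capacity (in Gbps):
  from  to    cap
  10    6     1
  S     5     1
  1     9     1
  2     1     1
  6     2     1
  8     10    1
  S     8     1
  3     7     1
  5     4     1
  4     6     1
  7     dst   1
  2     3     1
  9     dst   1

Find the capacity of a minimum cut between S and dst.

Max flow = 1 (via 1 augmenting path).
In the residual at optimum, the set reachable from S is {10, 4, 5, 6, 8, S}.
Cut edges: 6→2 (cap 1). Sum = 1.

1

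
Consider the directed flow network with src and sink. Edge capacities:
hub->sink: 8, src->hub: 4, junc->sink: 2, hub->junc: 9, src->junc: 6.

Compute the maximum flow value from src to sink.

Augment src->hub->sink: bottleneck 4. Total 4.
Augment src->junc->sink: bottleneck 2. Total 6.
No augmenting path remains in the residual graph.

6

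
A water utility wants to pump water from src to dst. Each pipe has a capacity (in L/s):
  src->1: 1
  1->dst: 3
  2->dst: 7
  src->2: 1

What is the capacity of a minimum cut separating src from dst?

2

Max flow = 2 (via 2 augmenting paths).
In the residual at optimum, the set reachable from src is {src}.
Cut edges: src->1 (cap 1), src->2 (cap 1). Sum = 2.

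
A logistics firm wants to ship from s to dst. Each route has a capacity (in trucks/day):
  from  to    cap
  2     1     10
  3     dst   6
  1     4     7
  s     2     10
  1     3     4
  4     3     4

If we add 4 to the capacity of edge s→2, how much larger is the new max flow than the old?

0

Original max flow = 6.
Edge s→2 does not cross the min cut (source side {1, 2, 3, 4, s}), so extra capacity there cannot help.
New max flow = 6. Increase = 0.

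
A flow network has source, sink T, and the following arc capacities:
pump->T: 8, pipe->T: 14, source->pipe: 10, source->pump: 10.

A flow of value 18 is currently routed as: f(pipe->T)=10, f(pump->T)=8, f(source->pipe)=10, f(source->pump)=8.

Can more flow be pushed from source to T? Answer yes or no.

No

Residual reachable from source: {pump, source}; T is not reachable.
Saturated cut: source->pipe, pump->T with total capacity 18 = current flow value. Flow is maximum.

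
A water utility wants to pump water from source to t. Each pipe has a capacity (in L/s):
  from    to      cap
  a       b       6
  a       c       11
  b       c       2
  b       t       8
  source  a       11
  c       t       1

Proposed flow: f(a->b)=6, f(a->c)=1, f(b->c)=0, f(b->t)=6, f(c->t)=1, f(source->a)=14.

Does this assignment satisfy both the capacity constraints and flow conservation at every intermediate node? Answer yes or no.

No

Capacity violated on source->a: flow 14 > capacity 11.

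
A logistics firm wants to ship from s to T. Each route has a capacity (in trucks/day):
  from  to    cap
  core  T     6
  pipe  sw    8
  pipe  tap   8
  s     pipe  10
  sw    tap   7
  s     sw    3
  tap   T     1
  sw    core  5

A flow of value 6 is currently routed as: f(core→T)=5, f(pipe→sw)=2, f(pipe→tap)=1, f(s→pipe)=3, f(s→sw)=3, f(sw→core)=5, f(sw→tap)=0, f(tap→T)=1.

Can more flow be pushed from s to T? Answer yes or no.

No

Residual reachable from s: {pipe, s, sw, tap}; T is not reachable.
Saturated cut: sw→core, tap→T with total capacity 6 = current flow value. Flow is maximum.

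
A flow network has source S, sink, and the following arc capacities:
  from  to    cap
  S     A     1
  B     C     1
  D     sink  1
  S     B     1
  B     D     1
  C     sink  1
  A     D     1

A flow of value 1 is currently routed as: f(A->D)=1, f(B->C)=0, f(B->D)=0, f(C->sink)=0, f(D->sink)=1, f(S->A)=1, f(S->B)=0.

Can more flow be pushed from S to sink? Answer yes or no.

Residual path S->B->C->sink has bottleneck 1 > 0.
Pushing 1 along it raises the flow to 2, so the given flow is not maximum.

Yes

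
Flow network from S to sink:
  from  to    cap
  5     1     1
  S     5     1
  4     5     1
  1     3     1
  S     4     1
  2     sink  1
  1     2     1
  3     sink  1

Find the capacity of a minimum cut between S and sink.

Max flow = 1 (via 1 augmenting path).
In the residual at optimum, the set reachable from S is {4, 5, S}.
Cut edges: 5→1 (cap 1). Sum = 1.

1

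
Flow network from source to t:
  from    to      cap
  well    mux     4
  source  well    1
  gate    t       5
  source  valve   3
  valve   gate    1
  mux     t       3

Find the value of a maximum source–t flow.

Augment source->well->mux->t: bottleneck 1. Total 1.
Augment source->valve->gate->t: bottleneck 1. Total 2.
No augmenting path remains in the residual graph.

2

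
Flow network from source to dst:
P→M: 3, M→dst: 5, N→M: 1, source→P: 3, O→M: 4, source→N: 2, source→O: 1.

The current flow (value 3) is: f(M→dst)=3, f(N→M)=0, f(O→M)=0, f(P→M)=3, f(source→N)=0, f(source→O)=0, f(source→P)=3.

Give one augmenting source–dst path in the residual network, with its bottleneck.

source→O→M→dst, bottleneck 1

Residual along source→O→M→dst: source→O: 1, O→M: 4, M→dst: 2.
Bottleneck = min = 1.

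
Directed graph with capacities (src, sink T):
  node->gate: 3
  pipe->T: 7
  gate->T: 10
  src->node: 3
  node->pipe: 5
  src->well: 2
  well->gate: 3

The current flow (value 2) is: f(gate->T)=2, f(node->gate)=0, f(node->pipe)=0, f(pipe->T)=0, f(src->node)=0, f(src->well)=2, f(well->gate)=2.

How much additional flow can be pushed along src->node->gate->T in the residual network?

Residual capacities along the path: src->node: 3, node->gate: 3, gate->T: 8.
Minimum is 3.

3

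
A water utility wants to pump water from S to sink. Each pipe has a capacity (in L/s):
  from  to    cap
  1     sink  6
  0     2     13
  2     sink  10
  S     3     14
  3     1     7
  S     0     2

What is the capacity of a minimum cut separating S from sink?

8

Max flow = 8 (via 2 augmenting paths).
In the residual at optimum, the set reachable from S is {1, 3, S}.
Cut edges: S->0 (cap 2), 1->sink (cap 6). Sum = 8.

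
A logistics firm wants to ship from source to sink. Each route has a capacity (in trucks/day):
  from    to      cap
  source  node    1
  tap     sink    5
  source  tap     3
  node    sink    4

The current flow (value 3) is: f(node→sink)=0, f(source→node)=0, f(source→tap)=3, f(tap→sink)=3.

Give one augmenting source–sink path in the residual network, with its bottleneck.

source→node→sink, bottleneck 1

Residual along source→node→sink: source→node: 1, node→sink: 4.
Bottleneck = min = 1.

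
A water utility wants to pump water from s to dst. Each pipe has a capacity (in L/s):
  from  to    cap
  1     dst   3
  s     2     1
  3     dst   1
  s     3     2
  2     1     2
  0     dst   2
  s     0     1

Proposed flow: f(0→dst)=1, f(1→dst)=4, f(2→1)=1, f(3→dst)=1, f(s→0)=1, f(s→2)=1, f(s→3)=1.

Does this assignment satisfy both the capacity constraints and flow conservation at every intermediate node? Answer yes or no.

No

Capacity violated on 1→dst: flow 4 > capacity 3.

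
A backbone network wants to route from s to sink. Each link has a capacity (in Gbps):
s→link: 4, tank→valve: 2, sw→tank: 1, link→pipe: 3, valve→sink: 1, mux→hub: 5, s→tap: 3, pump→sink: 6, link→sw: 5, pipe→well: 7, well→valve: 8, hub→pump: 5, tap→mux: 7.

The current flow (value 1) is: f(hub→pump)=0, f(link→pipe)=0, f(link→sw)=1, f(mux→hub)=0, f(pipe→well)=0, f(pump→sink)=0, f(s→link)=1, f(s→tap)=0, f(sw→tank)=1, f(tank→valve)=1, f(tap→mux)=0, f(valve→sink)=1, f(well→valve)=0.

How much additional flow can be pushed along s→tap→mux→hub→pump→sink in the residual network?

Residual capacities along the path: s→tap: 3, tap→mux: 7, mux→hub: 5, hub→pump: 5, pump→sink: 6.
Minimum is 3.

3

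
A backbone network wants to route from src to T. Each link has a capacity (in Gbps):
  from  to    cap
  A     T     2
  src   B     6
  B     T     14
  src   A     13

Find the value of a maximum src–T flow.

8

Augment src→A→T: bottleneck 2. Total 2.
Augment src→B→T: bottleneck 6. Total 8.
No augmenting path remains in the residual graph.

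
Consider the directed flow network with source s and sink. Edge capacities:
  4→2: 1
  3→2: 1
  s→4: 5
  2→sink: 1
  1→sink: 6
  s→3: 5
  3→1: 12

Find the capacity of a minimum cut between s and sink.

Max flow = 6 (via 2 augmenting paths).
In the residual at optimum, the set reachable from s is {4, s}.
Cut edges: s→3 (cap 5), 4→2 (cap 1). Sum = 6.

6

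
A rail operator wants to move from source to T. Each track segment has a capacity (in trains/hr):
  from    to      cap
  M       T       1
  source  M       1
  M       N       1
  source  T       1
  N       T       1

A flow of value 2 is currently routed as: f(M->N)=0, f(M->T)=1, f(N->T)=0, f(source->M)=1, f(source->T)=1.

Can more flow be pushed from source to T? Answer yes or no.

Residual reachable from source: {source}; T is not reachable.
Saturated cut: source->M, source->T with total capacity 2 = current flow value. Flow is maximum.

No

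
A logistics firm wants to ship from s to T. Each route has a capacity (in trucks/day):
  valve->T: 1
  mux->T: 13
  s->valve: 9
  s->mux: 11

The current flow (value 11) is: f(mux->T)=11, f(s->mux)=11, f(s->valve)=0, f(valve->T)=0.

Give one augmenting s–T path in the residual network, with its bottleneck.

s->valve->T, bottleneck 1

Residual along s->valve->T: s->valve: 9, valve->T: 1.
Bottleneck = min = 1.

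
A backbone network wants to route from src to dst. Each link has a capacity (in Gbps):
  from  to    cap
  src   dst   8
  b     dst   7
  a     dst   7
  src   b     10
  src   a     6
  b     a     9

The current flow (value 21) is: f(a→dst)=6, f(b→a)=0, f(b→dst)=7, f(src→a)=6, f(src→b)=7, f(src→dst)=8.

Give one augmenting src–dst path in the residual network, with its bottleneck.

Residual along src→b→a→dst: src→b: 3, b→a: 9, a→dst: 1.
Bottleneck = min = 1.

src→b→a→dst, bottleneck 1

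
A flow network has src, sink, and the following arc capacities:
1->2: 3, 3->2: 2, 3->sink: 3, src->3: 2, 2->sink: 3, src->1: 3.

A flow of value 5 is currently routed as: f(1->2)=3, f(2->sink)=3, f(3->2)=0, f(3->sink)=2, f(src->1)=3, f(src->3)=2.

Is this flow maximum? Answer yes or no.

Yes

Residual reachable from src: {src}; sink is not reachable.
Saturated cut: src->1, src->3 with total capacity 5 = current flow value. Flow is maximum.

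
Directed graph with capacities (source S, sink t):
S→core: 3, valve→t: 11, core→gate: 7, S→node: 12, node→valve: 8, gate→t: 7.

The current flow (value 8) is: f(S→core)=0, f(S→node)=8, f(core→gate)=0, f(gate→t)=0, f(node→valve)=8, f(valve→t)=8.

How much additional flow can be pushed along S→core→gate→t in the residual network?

3

Residual capacities along the path: S→core: 3, core→gate: 7, gate→t: 7.
Minimum is 3.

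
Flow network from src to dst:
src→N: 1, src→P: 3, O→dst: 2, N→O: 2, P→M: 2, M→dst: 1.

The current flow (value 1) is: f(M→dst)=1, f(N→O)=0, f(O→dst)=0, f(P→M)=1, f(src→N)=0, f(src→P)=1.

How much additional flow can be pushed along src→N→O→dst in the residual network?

Residual capacities along the path: src→N: 1, N→O: 2, O→dst: 2.
Minimum is 1.

1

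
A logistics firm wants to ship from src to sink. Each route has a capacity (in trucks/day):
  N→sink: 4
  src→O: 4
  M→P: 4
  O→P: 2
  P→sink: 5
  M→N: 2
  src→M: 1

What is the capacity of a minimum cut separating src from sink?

3

Max flow = 3 (via 2 augmenting paths).
In the residual at optimum, the set reachable from src is {O, src}.
Cut edges: src→M (cap 1), O→P (cap 2). Sum = 3.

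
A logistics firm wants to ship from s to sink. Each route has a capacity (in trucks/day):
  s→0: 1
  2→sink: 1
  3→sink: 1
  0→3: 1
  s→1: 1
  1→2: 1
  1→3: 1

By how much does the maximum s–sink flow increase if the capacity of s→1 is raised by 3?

0

Original max flow = 2.
Even with extra capacity on s→1, another cut of capacity 2 remains binding.
New max flow = 2. Increase = 0.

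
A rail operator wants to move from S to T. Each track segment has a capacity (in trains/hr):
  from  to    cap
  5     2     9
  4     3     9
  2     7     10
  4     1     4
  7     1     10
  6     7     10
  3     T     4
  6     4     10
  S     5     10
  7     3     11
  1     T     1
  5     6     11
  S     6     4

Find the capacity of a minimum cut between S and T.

5

Max flow = 5 (via 2 augmenting paths).
In the residual at optimum, the set reachable from S is {1, 2, 3, 4, 5, 6, 7, S}.
Cut edges: 1→T (cap 1), 3→T (cap 4). Sum = 5.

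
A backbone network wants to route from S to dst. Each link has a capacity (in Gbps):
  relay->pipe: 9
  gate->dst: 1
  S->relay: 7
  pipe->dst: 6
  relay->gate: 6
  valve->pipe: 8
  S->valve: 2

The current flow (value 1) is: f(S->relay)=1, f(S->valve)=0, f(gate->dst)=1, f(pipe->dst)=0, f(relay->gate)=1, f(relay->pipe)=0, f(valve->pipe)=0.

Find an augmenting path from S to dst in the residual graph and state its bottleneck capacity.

S->relay->pipe->dst, bottleneck 6

Residual along S->relay->pipe->dst: S->relay: 6, relay->pipe: 9, pipe->dst: 6.
Bottleneck = min = 6.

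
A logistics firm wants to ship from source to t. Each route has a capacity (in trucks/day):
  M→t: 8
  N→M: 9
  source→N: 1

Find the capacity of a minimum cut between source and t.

Max flow = 1 (via 1 augmenting path).
In the residual at optimum, the set reachable from source is {source}.
Cut edges: source→N (cap 1). Sum = 1.

1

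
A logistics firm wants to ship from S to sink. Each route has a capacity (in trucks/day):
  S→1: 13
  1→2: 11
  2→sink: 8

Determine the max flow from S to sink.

Augment S→1→2→sink: bottleneck 8. Total 8.
No augmenting path remains in the residual graph.

8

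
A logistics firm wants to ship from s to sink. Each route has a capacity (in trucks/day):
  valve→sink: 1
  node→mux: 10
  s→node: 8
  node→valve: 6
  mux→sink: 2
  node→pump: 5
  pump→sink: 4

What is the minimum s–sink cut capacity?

Max flow = 7 (via 3 augmenting paths).
In the residual at optimum, the set reachable from s is {mux, node, pump, s, valve}.
Cut edges: mux→sink (cap 2), valve→sink (cap 1), pump→sink (cap 4). Sum = 7.

7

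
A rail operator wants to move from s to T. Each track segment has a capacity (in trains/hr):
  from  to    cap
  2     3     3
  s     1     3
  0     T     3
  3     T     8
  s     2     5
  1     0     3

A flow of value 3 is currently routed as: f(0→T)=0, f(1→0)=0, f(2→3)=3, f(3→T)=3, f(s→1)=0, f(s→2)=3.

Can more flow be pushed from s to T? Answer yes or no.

Residual path s→1→0→T has bottleneck 3 > 0.
Pushing 3 along it raises the flow to 6, so the given flow is not maximum.

Yes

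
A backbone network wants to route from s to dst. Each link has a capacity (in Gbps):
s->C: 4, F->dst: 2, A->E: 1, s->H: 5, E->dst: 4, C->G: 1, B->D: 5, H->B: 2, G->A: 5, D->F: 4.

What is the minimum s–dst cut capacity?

Max flow = 3 (via 2 augmenting paths).
In the residual at optimum, the set reachable from s is {C, H, s}.
Cut edges: C->G (cap 1), H->B (cap 2). Sum = 3.

3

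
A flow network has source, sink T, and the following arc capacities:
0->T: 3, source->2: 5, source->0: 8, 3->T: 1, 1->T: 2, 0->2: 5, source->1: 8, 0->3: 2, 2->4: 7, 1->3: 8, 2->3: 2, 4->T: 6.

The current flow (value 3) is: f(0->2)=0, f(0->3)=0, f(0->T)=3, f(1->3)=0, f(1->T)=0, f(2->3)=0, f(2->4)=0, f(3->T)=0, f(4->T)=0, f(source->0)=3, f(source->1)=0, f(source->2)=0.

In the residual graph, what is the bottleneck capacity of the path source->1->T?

2

Residual capacities along the path: source->1: 8, 1->T: 2.
Minimum is 2.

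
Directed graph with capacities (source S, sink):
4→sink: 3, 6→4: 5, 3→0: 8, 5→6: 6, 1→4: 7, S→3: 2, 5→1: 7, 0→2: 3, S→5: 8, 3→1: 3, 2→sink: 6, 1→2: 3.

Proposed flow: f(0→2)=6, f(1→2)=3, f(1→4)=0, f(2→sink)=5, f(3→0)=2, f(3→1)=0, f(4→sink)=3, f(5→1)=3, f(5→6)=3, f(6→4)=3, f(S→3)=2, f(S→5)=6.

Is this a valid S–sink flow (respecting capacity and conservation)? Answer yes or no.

No

Capacity violated on 0→2: flow 6 > capacity 3.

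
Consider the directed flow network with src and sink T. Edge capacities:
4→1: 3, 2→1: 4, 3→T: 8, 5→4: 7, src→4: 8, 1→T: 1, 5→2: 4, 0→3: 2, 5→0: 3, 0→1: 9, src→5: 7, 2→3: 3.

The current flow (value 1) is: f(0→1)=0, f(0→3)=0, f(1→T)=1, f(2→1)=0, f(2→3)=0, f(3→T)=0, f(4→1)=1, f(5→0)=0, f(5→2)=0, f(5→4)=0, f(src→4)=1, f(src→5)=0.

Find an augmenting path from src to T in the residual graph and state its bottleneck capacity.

Residual along src→5→0→3→T: src→5: 7, 5→0: 3, 0→3: 2, 3→T: 8.
Bottleneck = min = 2.

src→5→0→3→T, bottleneck 2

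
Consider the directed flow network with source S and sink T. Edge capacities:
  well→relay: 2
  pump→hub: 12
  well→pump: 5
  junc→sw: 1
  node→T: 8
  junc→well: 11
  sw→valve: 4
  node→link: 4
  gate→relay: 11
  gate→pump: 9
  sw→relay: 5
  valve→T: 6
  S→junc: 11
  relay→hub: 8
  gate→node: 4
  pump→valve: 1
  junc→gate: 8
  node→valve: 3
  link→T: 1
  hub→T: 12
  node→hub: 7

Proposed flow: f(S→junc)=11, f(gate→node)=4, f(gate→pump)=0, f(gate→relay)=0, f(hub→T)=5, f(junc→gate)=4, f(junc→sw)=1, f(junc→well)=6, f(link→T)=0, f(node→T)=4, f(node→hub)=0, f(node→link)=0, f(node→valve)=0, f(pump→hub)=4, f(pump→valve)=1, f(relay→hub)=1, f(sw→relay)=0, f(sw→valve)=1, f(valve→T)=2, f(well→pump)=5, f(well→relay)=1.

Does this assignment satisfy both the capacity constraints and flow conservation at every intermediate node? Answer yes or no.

Yes

Every edge has 0 ≤ f(e) ≤ cap(e).
At each intermediate node, inflow equals outflow.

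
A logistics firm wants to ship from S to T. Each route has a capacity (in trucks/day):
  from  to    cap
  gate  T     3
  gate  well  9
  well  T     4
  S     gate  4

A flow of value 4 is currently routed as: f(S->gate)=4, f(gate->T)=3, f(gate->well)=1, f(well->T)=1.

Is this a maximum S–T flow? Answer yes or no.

Residual reachable from S: {S}; T is not reachable.
Saturated cut: S->gate with total capacity 4 = current flow value. Flow is maximum.

Yes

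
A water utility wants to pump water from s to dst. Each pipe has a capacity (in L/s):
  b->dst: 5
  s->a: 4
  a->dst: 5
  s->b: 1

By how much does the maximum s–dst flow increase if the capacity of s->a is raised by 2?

Original max flow = 5.
After raising cap(s->a), augmenting paths through that edge carry 1 more unit.
New max flow = 6. Increase = 1.

1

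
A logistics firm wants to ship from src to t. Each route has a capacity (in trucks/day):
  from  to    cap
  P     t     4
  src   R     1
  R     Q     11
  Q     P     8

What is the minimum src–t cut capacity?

1

Max flow = 1 (via 1 augmenting path).
In the residual at optimum, the set reachable from src is {src}.
Cut edges: src→R (cap 1). Sum = 1.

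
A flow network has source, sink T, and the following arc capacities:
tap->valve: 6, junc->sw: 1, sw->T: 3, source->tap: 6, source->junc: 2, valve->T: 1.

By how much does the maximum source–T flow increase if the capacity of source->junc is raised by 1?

0

Original max flow = 2.
Edge source->junc does not cross the min cut (source side {junc, source, tap, valve}), so extra capacity there cannot help.
New max flow = 2. Increase = 0.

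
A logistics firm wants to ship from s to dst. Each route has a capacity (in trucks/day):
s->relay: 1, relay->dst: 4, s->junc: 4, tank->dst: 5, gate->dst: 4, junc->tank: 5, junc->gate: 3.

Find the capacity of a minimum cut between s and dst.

5

Max flow = 5 (via 2 augmenting paths).
In the residual at optimum, the set reachable from s is {s}.
Cut edges: s->junc (cap 4), s->relay (cap 1). Sum = 5.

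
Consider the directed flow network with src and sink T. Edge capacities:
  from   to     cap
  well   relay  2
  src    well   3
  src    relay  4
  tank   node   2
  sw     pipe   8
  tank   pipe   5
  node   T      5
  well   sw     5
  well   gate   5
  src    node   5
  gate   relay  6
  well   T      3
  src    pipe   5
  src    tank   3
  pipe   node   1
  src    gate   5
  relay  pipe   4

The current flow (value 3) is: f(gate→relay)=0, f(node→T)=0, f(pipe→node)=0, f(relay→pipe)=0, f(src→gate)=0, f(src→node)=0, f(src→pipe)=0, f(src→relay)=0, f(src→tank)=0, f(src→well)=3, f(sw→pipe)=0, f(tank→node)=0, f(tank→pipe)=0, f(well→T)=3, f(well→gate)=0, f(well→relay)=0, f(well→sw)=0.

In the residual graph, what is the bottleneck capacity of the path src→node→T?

5

Residual capacities along the path: src→node: 5, node→T: 5.
Minimum is 5.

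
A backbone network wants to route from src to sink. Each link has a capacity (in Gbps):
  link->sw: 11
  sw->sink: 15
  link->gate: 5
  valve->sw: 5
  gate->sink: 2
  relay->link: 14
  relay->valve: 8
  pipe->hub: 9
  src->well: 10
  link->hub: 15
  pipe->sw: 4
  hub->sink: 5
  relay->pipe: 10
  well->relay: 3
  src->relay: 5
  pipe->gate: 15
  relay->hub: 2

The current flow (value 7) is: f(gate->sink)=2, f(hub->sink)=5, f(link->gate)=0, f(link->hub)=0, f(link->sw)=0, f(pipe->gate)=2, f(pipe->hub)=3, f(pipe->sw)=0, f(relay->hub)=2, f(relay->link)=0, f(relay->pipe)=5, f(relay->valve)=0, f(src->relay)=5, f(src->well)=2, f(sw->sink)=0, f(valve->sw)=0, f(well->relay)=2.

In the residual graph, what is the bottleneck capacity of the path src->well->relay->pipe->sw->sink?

1

Residual capacities along the path: src->well: 8, well->relay: 1, relay->pipe: 5, pipe->sw: 4, sw->sink: 15.
Minimum is 1.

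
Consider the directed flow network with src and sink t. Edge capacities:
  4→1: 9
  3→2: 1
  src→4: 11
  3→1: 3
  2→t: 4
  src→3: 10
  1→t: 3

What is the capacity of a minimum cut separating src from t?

Max flow = 4 (via 2 augmenting paths).
In the residual at optimum, the set reachable from src is {1, 3, 4, src}.
Cut edges: 3→2 (cap 1), 1→t (cap 3). Sum = 4.

4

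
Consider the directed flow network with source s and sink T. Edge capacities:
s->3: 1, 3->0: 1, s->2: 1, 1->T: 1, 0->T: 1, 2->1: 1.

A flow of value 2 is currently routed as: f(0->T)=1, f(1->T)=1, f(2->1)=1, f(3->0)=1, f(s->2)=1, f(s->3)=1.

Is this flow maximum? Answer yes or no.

Residual reachable from s: {s}; T is not reachable.
Saturated cut: s->3, s->2 with total capacity 2 = current flow value. Flow is maximum.

Yes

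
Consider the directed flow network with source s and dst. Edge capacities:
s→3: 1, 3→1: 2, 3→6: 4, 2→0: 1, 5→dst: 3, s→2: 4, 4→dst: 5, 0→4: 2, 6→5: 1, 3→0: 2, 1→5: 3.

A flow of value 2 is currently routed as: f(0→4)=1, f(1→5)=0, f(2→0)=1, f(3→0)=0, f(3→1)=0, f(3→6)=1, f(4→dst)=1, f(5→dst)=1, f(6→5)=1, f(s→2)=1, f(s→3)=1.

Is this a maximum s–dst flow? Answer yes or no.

Yes

Residual reachable from s: {2, s}; dst is not reachable.
Saturated cut: s→3, 2→0 with total capacity 2 = current flow value. Flow is maximum.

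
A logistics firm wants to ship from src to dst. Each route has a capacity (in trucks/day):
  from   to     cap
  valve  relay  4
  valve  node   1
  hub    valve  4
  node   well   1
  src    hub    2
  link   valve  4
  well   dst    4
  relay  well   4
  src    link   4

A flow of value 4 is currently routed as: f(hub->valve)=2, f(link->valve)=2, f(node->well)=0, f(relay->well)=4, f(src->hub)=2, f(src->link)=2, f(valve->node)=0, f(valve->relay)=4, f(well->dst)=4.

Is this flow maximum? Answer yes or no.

Yes

Residual reachable from src: {hub, link, node, relay, src, valve, well}; dst is not reachable.
Saturated cut: well->dst with total capacity 4 = current flow value. Flow is maximum.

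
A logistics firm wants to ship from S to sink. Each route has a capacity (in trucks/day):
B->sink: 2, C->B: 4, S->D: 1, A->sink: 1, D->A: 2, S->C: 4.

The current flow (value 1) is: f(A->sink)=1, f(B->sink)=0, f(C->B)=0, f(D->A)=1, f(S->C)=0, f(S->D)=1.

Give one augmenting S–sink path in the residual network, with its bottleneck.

S->C->B->sink, bottleneck 2

Residual along S->C->B->sink: S->C: 4, C->B: 4, B->sink: 2.
Bottleneck = min = 2.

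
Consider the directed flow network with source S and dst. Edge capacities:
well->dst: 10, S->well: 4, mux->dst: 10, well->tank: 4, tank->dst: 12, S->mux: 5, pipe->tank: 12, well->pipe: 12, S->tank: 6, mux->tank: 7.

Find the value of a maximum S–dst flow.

Augment S->well->dst: bottleneck 4. Total 4.
Augment S->mux->dst: bottleneck 5. Total 9.
Augment S->tank->dst: bottleneck 6. Total 15.
No augmenting path remains in the residual graph.

15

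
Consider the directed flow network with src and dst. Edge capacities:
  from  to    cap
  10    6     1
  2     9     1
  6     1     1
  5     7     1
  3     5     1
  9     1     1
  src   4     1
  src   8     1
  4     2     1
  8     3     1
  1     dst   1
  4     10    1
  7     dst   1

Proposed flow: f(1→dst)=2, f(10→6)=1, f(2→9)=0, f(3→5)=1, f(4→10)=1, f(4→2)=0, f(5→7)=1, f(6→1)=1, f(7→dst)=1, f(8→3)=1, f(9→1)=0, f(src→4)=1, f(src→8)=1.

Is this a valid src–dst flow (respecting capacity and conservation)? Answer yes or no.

Capacity violated on 1→dst: flow 2 > capacity 1.

No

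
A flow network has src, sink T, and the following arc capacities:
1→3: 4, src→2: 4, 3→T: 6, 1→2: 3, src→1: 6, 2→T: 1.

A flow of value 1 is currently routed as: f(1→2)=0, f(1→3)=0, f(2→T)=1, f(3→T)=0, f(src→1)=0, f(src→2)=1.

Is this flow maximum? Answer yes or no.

Residual path src→1→3→T has bottleneck 4 > 0.
Pushing 4 along it raises the flow to 5, so the given flow is not maximum.

No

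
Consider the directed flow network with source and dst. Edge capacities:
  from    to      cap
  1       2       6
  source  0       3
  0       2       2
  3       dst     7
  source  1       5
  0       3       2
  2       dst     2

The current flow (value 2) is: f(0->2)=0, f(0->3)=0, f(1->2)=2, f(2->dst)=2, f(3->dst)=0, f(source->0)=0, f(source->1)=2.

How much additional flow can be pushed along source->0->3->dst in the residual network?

2

Residual capacities along the path: source->0: 3, 0->3: 2, 3->dst: 7.
Minimum is 2.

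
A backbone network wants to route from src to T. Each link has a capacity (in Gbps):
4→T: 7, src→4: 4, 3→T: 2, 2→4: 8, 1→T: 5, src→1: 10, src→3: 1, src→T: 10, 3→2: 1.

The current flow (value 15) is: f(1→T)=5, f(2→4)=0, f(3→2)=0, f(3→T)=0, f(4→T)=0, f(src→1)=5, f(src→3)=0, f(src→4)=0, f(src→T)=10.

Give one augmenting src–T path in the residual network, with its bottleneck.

src→3→T, bottleneck 1

Residual along src→3→T: src→3: 1, 3→T: 2.
Bottleneck = min = 1.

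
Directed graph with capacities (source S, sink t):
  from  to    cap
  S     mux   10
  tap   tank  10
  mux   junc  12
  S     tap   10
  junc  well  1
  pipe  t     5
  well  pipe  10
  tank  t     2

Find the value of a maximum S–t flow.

3

Augment S→tap→tank→t: bottleneck 2. Total 2.
Augment S→mux→junc→well→pipe→t: bottleneck 1. Total 3.
No augmenting path remains in the residual graph.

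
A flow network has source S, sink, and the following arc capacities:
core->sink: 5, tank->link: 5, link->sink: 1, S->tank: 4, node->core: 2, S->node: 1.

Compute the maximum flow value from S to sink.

Augment S->node->core->sink: bottleneck 1. Total 1.
Augment S->tank->link->sink: bottleneck 1. Total 2.
No augmenting path remains in the residual graph.

2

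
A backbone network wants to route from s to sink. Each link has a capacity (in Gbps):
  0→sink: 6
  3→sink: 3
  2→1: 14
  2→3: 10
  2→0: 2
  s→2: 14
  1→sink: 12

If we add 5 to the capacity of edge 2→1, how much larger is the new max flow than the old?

0

Original max flow = 14.
Edge 2→1 does not cross the min cut (source side {s}), so extra capacity there cannot help.
New max flow = 14. Increase = 0.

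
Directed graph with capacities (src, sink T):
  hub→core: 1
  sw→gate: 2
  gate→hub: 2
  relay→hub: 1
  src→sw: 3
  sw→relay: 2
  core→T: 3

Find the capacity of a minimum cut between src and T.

Max flow = 1 (via 1 augmenting path).
In the residual at optimum, the set reachable from src is {gate, hub, relay, src, sw}.
Cut edges: hub→core (cap 1). Sum = 1.

1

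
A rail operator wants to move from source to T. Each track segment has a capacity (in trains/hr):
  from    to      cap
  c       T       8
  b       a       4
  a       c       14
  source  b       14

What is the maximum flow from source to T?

4

Augment source→b→a→c→T: bottleneck 4. Total 4.
No augmenting path remains in the residual graph.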